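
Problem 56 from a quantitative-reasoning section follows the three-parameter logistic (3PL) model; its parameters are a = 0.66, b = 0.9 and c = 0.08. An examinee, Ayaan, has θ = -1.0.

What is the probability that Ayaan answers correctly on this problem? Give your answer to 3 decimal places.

P(θ) = c + (1 − c) · 1 / (1 + exp(−a(θ − b)))
Exponent: 0.66 × (-1.0 − 0.9) = -1.2540
1/(1 + e^{1.2540}) = 0.2220
P = 0.08 + 0.92 × 0.2220 = 0.2842

0.284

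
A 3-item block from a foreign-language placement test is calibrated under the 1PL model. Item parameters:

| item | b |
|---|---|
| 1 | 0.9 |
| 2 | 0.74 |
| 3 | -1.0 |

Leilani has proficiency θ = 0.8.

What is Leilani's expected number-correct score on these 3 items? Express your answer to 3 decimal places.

1.848

P(θ) = 1 / (1 + exp(−(θ − b)))
P_1 = 1/(1+e^{0.1000}) = 0.4750
P_2 = 1/(1+e^{-0.0600}) = 0.5150
P_3 = 1/(1+e^{-1.8000}) = 0.8581
E[score] = 0.4750 + 0.5150 + 0.8581 = 1.8482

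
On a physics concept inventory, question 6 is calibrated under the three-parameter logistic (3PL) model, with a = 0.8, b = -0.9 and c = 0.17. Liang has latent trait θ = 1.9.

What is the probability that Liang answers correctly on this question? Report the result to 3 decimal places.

P(θ) = c + (1 − c) · 1 / (1 + exp(−a(θ − b)))
Exponent: 0.8 × (1.9 − (-0.9)) = 2.2400
1/(1 + e^{-2.2400}) = 0.9038
P = 0.17 + 0.83 × 0.9038 = 0.9201

0.920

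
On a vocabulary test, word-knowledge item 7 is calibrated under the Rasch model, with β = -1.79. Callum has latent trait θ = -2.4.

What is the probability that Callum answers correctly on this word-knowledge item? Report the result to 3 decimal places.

P(θ) = 1 / (1 + exp(−(θ − β)))
Exponent: (-2.4 − (-1.79)) = -0.6100
1/(1 + e^{0.6100}) = 0.3521
P = 0.3521

0.352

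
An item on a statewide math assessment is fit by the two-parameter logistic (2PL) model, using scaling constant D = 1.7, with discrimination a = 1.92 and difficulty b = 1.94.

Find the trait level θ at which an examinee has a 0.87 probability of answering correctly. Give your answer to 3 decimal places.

P(θ) = 1 / (1 + exp(−D·a(θ − b)))
logit = ln(0.8700/0.1300) = 1.9010
θ = b + logit/(1.7·a) = 1.94 + 1.9010/3.2640 = 2.5224

2.522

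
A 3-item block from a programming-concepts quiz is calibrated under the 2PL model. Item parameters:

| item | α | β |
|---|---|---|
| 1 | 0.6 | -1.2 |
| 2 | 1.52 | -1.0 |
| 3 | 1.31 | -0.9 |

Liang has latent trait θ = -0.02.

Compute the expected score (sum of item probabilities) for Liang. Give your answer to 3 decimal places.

P(θ) = 1 / (1 + exp(−α(θ − β)))
P_1 = 1/(1+e^{-0.7080}) = 0.6700
P_2 = 1/(1+e^{-1.4896}) = 0.8160
P_3 = 1/(1+e^{-1.1528}) = 0.7600
E[score] = 0.6700 + 0.8160 + 0.7600 = 2.2460

2.246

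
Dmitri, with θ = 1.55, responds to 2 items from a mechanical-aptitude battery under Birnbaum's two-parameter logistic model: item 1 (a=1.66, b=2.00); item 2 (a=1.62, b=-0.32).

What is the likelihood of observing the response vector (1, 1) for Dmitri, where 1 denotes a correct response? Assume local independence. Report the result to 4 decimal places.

0.3067

P(θ) = 1 / (1 + exp(−a(θ − b)))
P_1 = 1/(1+e^{0.7470}) = 0.3215
P_2 = 1/(1+e^{-3.0294}) = 0.9539
L = P_1 × P_2 = 0.3215 × 0.9539 = 0.30665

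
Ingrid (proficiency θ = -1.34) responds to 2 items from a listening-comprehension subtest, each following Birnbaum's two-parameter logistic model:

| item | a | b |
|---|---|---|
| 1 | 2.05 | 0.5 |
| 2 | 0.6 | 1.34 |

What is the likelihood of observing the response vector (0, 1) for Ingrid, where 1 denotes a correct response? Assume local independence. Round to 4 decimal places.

0.1631

P(θ) = 1 / (1 + exp(−a(θ − b)))
P_1 = 1/(1+e^{3.7720}) = 0.0225
P_2 = 1/(1+e^{1.6080}) = 0.1669
L = (1−P_1) × P_2 = 0.9775 × 0.1669 = 0.16311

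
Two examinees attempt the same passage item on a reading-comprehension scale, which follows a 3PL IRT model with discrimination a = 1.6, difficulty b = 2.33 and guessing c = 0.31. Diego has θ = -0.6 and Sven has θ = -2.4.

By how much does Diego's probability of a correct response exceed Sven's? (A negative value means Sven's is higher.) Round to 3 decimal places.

P(θ) = c + (1 − c) · 1 / (1 + exp(−a(θ − b)))
P(Diego) = 0.3163  [exponent -4.6880]
P(Sven) = 0.3104  [exponent -7.5680]
Difference = 0.3163 − 0.3104 = 0.0059

0.006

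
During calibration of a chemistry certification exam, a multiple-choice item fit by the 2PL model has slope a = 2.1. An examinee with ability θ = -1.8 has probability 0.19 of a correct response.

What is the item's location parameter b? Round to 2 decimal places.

P(θ) = 1 / (1 + exp(−a(θ − b)))
logit(0.19) = ln(0.19/0.81) = -1.4500
b = θ − logit/(a) = -1.8 − (-1.4500)/2.1000 = -1.1095

-1.11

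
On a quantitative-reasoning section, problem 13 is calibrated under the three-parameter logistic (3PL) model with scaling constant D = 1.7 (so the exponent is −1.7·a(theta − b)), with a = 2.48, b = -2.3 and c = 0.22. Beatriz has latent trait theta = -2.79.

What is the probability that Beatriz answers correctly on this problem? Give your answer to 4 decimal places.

P(theta) = c + (1 − c) · 1 / (1 + exp(−D·a(theta − b)))
Exponent: 1.7 × 2.48 × (-2.79 − (-2.3)) = -2.0658
1/(1 + e^{2.0658}) = 0.1125
P = 0.22 + 0.78 × 0.1125 = 0.3077

0.3077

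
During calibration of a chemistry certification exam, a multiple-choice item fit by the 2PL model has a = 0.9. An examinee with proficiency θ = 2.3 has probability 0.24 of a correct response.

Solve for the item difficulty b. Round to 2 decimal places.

3.58

P(θ) = 1 / (1 + exp(−a(θ − b)))
logit(0.24) = ln(0.24/0.76) = -1.1527
b = θ − logit/(a) = 2.3 − (-1.1527)/0.9000 = 3.5808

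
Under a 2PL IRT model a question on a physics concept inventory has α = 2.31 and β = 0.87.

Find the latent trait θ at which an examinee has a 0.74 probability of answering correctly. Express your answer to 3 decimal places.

1.323

P(θ) = 1 / (1 + exp(−α(θ − β)))
logit = ln(0.7400/0.2600) = 1.0460
θ = β + logit/(α) = 0.87 + 1.0460/2.3100 = 1.3228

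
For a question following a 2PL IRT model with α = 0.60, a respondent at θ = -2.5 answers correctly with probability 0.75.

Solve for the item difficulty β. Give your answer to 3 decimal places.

-4.331

P(θ) = 1 / (1 + exp(−α(θ − β)))
logit(0.75) = ln(0.75/0.25) = 1.0986
β = θ − logit/(α) = -2.5 − 1.0986/0.6000 = -4.3310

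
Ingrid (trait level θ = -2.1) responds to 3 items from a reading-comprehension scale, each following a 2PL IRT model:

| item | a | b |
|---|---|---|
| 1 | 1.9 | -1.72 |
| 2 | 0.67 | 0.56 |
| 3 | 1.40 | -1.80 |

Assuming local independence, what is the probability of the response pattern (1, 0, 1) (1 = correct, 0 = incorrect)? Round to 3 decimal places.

0.111

P(θ) = 1 / (1 + exp(−a(θ − b)))
P_1 = 1/(1+e^{0.7220}) = 0.3270
P_2 = 1/(1+e^{1.7822}) = 0.1440
P_3 = 1/(1+e^{0.4200}) = 0.3965
L = P_1 × (1−P_2) × P_3 = 0.3270 × 0.8560 × 0.3965 = 0.11097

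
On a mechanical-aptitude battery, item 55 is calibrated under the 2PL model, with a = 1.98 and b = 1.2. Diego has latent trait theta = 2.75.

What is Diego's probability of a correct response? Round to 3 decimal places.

0.956

P(theta) = 1 / (1 + exp(−a(theta − b)))
Exponent: 1.98 × (2.75 − 1.2) = 3.0690
1/(1 + e^{-3.0690}) = 0.9556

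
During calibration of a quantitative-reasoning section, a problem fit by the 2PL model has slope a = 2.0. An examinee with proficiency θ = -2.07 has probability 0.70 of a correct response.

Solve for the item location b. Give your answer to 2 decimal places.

P(θ) = 1 / (1 + exp(−a(θ − b)))
logit(0.70) = ln(0.70/0.30) = 0.8473
b = θ − logit/(a) = -2.07 − 0.8473/2.0000 = -2.4936

-2.49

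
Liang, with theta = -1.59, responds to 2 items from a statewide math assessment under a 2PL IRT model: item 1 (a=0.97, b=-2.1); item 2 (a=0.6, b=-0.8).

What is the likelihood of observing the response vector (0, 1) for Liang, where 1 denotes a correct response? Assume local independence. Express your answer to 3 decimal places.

0.145

P(theta) = 1 / (1 + exp(−a(theta − b)))
P_1 = 1/(1+e^{-0.4947}) = 0.6212
P_2 = 1/(1+e^{0.4740}) = 0.3837
L = (1−P_1) × P_2 = 0.3788 × 0.3837 = 0.14533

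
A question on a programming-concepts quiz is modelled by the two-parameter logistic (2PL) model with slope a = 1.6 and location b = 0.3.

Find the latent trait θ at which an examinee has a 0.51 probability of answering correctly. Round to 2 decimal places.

P(θ) = 1 / (1 + exp(−a(θ − b)))
logit = ln(0.5100/0.4900) = 0.0400
θ = b + logit/(a) = 0.3 + 0.0400/1.6000 = 0.3250

0.33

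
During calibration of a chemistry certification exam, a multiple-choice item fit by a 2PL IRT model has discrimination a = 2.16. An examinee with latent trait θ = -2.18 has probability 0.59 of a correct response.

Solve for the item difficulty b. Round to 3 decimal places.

-2.349

P(θ) = 1 / (1 + exp(−a(θ − b)))
logit(0.59) = ln(0.59/0.41) = 0.3640
b = θ − logit/(a) = -2.18 − 0.3640/2.1600 = -2.3485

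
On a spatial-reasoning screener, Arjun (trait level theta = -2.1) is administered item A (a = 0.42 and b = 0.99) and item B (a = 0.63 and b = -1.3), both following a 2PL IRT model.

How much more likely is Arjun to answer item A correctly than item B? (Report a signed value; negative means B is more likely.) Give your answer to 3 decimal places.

-0.162

P(theta) = 1 / (1 + exp(−a(theta − b)))
P_A = 0.2145
P_B = 0.3766
P_A − P_B = -0.1621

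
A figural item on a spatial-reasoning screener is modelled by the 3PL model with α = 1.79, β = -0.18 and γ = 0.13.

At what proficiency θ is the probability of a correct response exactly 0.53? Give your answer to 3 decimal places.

-0.270

P(θ) = γ + (1 − γ) · 1 / (1 + exp(−α(θ − β)))
Remove guessing floor: (0.53 − 0.13)/(1 − 0.13) = 0.4598
logit = ln(0.4598/0.5402) = -0.1613
θ = β + logit/(α) = -0.18 + (-0.1613)/1.7900 = -0.2701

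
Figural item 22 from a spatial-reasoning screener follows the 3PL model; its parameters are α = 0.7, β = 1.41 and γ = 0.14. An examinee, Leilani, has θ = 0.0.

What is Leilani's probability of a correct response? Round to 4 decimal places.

0.3735

P(θ) = γ + (1 − γ) · 1 / (1 + exp(−α(θ − β)))
Exponent: 0.7 × (0.0 − 1.41) = -0.9870
1/(1 + e^{0.9870}) = 0.2715
P = 0.14 + 0.86 × 0.2715 = 0.3735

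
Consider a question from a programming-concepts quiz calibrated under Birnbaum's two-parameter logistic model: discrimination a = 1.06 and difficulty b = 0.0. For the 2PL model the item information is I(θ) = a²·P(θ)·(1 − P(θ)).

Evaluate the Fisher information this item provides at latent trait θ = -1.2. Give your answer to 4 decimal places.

P = 1/(1+e^{1.2720}) = 0.2189
P(1−P) = 0.2189 × 0.7811 = 0.1710
I = a² × P(1−P) = 1.06² × 0.1710 = 0.19213

0.1921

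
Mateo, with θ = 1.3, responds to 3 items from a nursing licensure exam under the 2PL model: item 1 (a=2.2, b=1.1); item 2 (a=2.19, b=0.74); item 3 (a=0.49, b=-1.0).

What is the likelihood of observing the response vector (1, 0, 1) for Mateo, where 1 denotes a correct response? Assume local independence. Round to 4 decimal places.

P(θ) = 1 / (1 + exp(−a(θ − b)))
P_1 = 1/(1+e^{-0.4400}) = 0.6083
P_2 = 1/(1+e^{-1.2264}) = 0.7732
P_3 = 1/(1+e^{-1.1270}) = 0.7553
L = P_1 × (1−P_2) × P_3 = 0.6083 × 0.2268 × 0.7553 = 0.10420

0.1042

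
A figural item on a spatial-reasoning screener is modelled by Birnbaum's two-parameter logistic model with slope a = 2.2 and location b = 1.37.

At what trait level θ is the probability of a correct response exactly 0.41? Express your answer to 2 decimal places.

P(θ) = 1 / (1 + exp(−a(θ − b)))
logit = ln(0.4100/0.5900) = -0.3640
θ = b + logit/(a) = 1.37 + (-0.3640)/2.2000 = 1.2046

1.20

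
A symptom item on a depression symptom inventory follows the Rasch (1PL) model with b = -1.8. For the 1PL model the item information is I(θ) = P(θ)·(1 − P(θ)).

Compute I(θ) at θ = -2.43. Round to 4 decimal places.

P = 1/(1+e^{0.6300}) = 0.3475
P(1−P) = 0.3475 × 0.6525 = 0.2267
I = P(1−P) = 0.22675

0.2267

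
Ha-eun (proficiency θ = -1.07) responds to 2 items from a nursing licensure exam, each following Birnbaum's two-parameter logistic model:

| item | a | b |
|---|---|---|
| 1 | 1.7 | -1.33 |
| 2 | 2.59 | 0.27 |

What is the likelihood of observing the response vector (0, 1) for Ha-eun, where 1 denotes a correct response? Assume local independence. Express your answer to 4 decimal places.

P(θ) = 1 / (1 + exp(−a(θ − b)))
P_1 = 1/(1+e^{-0.4420}) = 0.6087
P_2 = 1/(1+e^{3.4706}) = 0.0302
L = (1−P_1) × P_2 = 0.3913 × 0.0302 = 0.01180

0.0118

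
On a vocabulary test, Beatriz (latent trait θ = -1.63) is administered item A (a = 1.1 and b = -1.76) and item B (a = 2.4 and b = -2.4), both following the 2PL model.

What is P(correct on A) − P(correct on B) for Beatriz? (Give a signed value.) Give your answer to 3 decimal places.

P(θ) = 1 / (1 + exp(−a(θ − b)))
P_A = 0.5357
P_B = 0.8639
P_A − P_B = -0.3282

-0.328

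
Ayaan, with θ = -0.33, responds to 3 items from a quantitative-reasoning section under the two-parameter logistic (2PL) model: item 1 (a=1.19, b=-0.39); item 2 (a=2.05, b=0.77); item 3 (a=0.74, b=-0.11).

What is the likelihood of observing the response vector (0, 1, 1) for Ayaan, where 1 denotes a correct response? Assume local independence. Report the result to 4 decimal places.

0.0210

P(θ) = 1 / (1 + exp(−a(θ − b)))
P_1 = 1/(1+e^{-0.0714}) = 0.5178
P_2 = 1/(1+e^{2.2550}) = 0.0949
P_3 = 1/(1+e^{0.1628}) = 0.4594
L = (1−P_1) × P_2 × P_3 = 0.4822 × 0.0949 × 0.4594 = 0.02102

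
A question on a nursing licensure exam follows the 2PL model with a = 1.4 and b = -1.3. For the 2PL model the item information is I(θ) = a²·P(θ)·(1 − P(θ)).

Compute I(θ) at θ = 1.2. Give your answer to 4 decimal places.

P = 1/(1+e^{-3.5000}) = 0.9707
P(1−P) = 0.9707 × 0.0293 = 0.0285
I = a² × P(1−P) = 1.4² × 0.0285 = 0.05577

0.0558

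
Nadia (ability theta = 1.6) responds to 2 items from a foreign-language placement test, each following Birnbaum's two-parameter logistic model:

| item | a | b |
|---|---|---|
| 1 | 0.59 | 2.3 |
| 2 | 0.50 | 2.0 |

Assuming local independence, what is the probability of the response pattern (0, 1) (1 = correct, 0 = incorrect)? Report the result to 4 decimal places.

P(theta) = 1 / (1 + exp(−a(theta − b)))
P_1 = 1/(1+e^{0.4130}) = 0.3982
P_2 = 1/(1+e^{0.2000}) = 0.4502
L = (1−P_1) × P_2 = 0.6018 × 0.4502 = 0.27091

0.2709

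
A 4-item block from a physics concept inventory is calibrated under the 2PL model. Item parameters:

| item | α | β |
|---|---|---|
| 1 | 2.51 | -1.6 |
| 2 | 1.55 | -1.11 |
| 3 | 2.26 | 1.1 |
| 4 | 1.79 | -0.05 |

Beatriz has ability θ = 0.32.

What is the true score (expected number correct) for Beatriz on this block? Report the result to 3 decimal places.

P(θ) = 1 / (1 + exp(−α(θ − β)))
P_1 = 1/(1+e^{-4.8192}) = 0.9920
P_2 = 1/(1+e^{-2.2165}) = 0.9017
P_3 = 1/(1+e^{1.7628}) = 0.1464
P_4 = 1/(1+e^{-0.6623}) = 0.6598
E[score] = 0.9920 + 0.9017 + 0.1464 + 0.6598 = 2.6999

2.700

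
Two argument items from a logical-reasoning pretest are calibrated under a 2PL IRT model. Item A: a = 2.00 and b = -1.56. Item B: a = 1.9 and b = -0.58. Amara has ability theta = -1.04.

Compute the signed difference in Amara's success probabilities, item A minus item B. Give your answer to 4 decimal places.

P(theta) = 1 / (1 + exp(−a(theta − b)))
P_A = 0.7389
P_B = 0.2944
P_A − P_B = 0.4444

0.4444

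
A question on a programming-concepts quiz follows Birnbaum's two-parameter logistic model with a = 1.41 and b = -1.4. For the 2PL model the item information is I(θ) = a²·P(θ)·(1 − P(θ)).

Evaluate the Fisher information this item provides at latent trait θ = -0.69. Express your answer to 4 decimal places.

0.3907

P = 1/(1+e^{-1.0011}) = 0.7313
P(1−P) = 0.7313 × 0.2687 = 0.1965
I = a² × P(1−P) = 1.41² × 0.1965 = 0.39069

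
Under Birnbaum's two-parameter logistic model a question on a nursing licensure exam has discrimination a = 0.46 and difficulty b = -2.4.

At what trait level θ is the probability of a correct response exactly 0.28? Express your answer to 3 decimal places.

P(θ) = 1 / (1 + exp(−a(θ − b)))
logit = ln(0.2800/0.7200) = -0.9445
θ = b + logit/(a) = -2.4 + (-0.9445)/0.4600 = -4.4532

-4.453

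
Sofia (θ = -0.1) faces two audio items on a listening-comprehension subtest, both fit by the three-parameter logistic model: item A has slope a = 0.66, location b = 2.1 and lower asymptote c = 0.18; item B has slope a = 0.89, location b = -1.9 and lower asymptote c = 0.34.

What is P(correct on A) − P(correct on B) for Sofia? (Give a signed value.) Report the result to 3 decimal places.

P(θ) = c + (1 − c) · 1 / (1 + exp(−a(θ − b)))
P_A = 0.3355
P_B = 0.8893
P_A − P_B = -0.5538

-0.554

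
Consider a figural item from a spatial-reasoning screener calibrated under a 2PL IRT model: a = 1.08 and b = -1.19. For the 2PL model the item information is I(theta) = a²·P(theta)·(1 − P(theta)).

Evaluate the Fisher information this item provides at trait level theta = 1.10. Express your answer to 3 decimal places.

P = 1/(1+e^{-2.4732}) = 0.9222
P(1−P) = 0.9222 × 0.0778 = 0.0717
I = a² × P(1−P) = 1.08² × 0.0717 = 0.08364

0.084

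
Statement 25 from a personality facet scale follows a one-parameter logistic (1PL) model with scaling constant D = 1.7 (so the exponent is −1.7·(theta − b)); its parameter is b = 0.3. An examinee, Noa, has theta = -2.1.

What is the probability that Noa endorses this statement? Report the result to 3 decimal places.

0.017

P(theta) = 1 / (1 + exp(−D·(theta − b)))
Exponent: 1.7 × (-2.1 − 0.3) = -4.0800
1/(1 + e^{4.0800}) = 0.0166
P = 0.0166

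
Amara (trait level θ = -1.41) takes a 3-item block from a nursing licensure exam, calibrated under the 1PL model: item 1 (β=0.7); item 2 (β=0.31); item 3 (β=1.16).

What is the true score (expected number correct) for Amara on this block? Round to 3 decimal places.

0.331

P(θ) = 1 / (1 + exp(−(θ − β)))
P_1 = 1/(1+e^{2.1100}) = 0.1081
P_2 = 1/(1+e^{1.7200}) = 0.1519
P_3 = 1/(1+e^{2.5700}) = 0.0711
E[score] = 0.1081 + 0.1519 + 0.0711 = 0.3311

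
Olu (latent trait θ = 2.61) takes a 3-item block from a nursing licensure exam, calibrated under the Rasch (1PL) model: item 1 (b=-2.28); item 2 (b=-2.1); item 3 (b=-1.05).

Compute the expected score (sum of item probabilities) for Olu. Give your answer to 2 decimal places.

2.96

P(θ) = 1 / (1 + exp(−(θ − b)))
P_1 = 1/(1+e^{-4.8900}) = 0.9925
P_2 = 1/(1+e^{-4.7100}) = 0.9911
P_3 = 1/(1+e^{-3.6600}) = 0.9749
E[score] = 0.9925 + 0.9911 + 0.9749 = 2.9585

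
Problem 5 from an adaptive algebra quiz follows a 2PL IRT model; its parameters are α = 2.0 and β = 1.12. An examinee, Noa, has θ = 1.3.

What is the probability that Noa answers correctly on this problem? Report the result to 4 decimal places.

P(θ) = 1 / (1 + exp(−α(θ − β)))
Exponent: 2.0 × (1.3 − 1.12) = 0.3600
1/(1 + e^{-0.3600}) = 0.5890

0.5890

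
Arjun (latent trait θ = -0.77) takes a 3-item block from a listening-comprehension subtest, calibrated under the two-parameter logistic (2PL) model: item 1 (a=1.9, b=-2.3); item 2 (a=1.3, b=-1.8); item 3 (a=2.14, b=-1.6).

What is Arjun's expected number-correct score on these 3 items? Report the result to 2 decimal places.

P(θ) = 1 / (1 + exp(−a(θ − b)))
P_1 = 1/(1+e^{-2.9070}) = 0.9482
P_2 = 1/(1+e^{-1.3390}) = 0.7923
P_3 = 1/(1+e^{-1.7762}) = 0.8552
E[score] = 0.9482 + 0.7923 + 0.8552 = 2.5957

2.60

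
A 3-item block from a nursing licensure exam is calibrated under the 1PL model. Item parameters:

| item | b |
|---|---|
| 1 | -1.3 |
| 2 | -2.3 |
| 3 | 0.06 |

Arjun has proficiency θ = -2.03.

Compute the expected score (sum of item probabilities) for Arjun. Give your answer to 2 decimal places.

1.00

P(θ) = 1 / (1 + exp(−(θ − b)))
P_1 = 1/(1+e^{0.7300}) = 0.3252
P_2 = 1/(1+e^{-0.2700}) = 0.5671
P_3 = 1/(1+e^{2.0900}) = 0.1101
E[score] = 0.3252 + 0.5671 + 0.1101 = 1.0024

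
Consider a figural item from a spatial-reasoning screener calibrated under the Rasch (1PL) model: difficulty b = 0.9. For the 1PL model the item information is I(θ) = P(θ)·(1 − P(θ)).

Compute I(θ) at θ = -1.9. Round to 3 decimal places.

P = 1/(1+e^{2.8000}) = 0.0573
P(1−P) = 0.0573 × 0.9427 = 0.0540
I = P(1−P) = 0.05404

0.054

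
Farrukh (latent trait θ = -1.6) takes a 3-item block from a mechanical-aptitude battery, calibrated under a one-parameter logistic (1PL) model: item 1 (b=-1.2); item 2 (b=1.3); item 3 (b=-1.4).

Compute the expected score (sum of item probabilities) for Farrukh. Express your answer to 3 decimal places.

P(θ) = 1 / (1 + exp(−(θ − b)))
P_1 = 1/(1+e^{0.4000}) = 0.4013
P_2 = 1/(1+e^{2.9000}) = 0.0522
P_3 = 1/(1+e^{0.2000}) = 0.4502
E[score] = 0.4013 + 0.0522 + 0.4502 = 0.9036

0.904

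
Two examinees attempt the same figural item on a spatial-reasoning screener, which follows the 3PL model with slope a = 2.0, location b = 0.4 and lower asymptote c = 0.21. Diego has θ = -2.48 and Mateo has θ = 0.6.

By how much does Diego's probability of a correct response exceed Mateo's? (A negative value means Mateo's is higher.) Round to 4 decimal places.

P(θ) = c + (1 − c) · 1 / (1 + exp(−a(θ − b)))
P(Diego) = 0.2125  [exponent -5.7600]
P(Mateo) = 0.6830  [exponent 0.4000]
Difference = 0.2125 − 0.6830 = -0.4705

-0.4705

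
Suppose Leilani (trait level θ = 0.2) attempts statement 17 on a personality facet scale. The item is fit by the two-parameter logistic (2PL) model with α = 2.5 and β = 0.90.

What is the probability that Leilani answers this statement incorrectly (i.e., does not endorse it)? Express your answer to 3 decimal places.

P(θ) = 1 / (1 + exp(−α(θ − β)))
Exponent: 2.5 × (0.2 − 0.90) = -1.7500
1/(1 + e^{1.7500}) = 0.1480
P(incorrect) = 1 − 0.1480 = 0.8520

0.852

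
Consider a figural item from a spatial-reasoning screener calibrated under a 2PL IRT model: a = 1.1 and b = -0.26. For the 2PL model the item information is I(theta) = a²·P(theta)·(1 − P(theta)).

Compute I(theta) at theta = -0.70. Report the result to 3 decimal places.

0.285

P = 1/(1+e^{0.4840}) = 0.3813
P(1−P) = 0.3813 × 0.6187 = 0.2359
I = a² × P(1−P) = 1.1² × 0.2359 = 0.28545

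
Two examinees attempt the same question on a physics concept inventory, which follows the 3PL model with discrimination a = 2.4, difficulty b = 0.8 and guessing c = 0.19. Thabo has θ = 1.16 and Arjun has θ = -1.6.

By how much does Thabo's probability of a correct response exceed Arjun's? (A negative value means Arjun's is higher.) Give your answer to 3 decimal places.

P(θ) = c + (1 − c) · 1 / (1 + exp(−a(θ − b)))
P(Thabo) = 0.7598  [exponent 0.8640]
P(Arjun) = 0.1925  [exponent -5.7600]
Difference = 0.7598 − 0.1925 = 0.5673

0.567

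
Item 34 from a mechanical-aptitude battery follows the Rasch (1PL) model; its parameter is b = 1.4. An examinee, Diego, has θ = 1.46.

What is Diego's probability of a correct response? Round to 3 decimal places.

0.515

P(θ) = 1 / (1 + exp(−(θ − b)))
Exponent: (1.46 − 1.4) = 0.0600
1/(1 + e^{-0.0600}) = 0.5150
P = 0.5150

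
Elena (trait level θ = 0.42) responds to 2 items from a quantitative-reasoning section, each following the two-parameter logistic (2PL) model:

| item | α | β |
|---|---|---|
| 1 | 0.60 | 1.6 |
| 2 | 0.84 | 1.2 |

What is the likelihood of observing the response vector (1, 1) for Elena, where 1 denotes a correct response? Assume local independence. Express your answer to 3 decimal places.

0.113

P(θ) = 1 / (1 + exp(−α(θ − β)))
P_1 = 1/(1+e^{0.7080}) = 0.3300
P_2 = 1/(1+e^{0.6552}) = 0.3418
L = P_1 × P_2 = 0.3300 × 0.3418 = 0.11281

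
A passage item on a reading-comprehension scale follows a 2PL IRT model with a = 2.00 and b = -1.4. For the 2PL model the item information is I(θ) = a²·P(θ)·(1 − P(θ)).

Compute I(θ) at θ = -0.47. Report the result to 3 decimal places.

0.466

P = 1/(1+e^{-1.8600}) = 0.8653
P(1−P) = 0.8653 × 0.1347 = 0.1166
I = a² × P(1−P) = 2.00² × 0.1166 = 0.46623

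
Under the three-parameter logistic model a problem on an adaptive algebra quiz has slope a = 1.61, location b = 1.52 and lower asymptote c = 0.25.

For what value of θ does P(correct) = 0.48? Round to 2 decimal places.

1.01

P(θ) = c + (1 − c) · 1 / (1 + exp(−a(θ − b)))
Remove guessing floor: (0.48 − 0.25)/(1 − 0.25) = 0.3067
logit = ln(0.3067/0.6933) = -0.8157
θ = b + logit/(a) = 1.52 + (-0.8157)/1.6100 = 1.0133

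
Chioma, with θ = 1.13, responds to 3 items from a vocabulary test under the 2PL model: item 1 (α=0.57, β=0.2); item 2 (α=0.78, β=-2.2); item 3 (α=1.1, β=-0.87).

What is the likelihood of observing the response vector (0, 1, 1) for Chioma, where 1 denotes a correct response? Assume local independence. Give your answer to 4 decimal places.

P(θ) = 1 / (1 + exp(−α(θ − β)))
P_1 = 1/(1+e^{-0.5301}) = 0.6295
P_2 = 1/(1+e^{-2.5974}) = 0.9307
P_3 = 1/(1+e^{-2.2000}) = 0.9002
L = (1−P_1) × P_2 × P_3 = 0.3705 × 0.9307 × 0.9002 = 0.31042

0.3104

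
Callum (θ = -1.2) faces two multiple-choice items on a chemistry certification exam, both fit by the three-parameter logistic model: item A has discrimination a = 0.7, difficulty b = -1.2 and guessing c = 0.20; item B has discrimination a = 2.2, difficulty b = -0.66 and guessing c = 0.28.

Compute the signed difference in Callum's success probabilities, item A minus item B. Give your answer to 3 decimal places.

0.152

P(θ) = c + (1 − c) · 1 / (1 + exp(−a(θ − b)))
P_A = 0.6000
P_B = 0.4482
P_A − P_B = 0.1518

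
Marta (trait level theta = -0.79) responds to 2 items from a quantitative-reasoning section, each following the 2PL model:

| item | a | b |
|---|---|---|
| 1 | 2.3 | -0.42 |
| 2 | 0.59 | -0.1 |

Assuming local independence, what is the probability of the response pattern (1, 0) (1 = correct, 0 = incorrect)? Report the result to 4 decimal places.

0.1797

P(theta) = 1 / (1 + exp(−a(theta − b)))
P_1 = 1/(1+e^{0.8510}) = 0.2992
P_2 = 1/(1+e^{0.4071}) = 0.3996
L = P_1 × (1−P_2) = 0.2992 × 0.6004 = 0.17965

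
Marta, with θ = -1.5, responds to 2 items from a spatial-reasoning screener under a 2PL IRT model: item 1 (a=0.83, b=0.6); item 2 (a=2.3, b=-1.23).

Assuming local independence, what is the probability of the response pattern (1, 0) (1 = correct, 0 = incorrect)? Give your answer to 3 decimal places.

P(θ) = 1 / (1 + exp(−a(θ − b)))
P_1 = 1/(1+e^{1.7430}) = 0.1489
P_2 = 1/(1+e^{0.6210}) = 0.3496
L = P_1 × (1−P_2) = 0.1489 × 0.6504 = 0.09687

0.097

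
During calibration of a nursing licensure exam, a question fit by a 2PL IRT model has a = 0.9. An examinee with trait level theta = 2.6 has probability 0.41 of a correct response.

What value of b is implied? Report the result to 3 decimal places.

3.004

P(theta) = 1 / (1 + exp(−a(theta − b)))
logit(0.41) = ln(0.41/0.59) = -0.3640
b = theta − logit/(a) = 2.6 − (-0.3640)/0.9000 = 3.0044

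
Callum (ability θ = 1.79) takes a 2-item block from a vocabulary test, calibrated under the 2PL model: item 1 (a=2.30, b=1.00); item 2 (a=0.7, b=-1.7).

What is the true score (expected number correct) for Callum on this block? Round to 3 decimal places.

P(θ) = 1 / (1 + exp(−a(θ − b)))
P_1 = 1/(1+e^{-1.8170}) = 0.8602
P_2 = 1/(1+e^{-2.4430}) = 0.9200
E[score] = 0.8602 + 0.9200 = 1.7803

1.780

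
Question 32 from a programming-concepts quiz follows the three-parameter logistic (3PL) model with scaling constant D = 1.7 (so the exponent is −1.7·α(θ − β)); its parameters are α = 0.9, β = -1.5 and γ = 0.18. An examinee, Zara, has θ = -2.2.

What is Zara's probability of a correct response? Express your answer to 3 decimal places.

P(θ) = γ + (1 − γ) · 1 / (1 + exp(−D·α(θ − β)))
Exponent: 1.7 × 0.9 × (-2.2 − (-1.5)) = -1.0710
1/(1 + e^{1.0710}) = 0.2552
P = 0.18 + 0.82 × 0.2552 = 0.3893

0.389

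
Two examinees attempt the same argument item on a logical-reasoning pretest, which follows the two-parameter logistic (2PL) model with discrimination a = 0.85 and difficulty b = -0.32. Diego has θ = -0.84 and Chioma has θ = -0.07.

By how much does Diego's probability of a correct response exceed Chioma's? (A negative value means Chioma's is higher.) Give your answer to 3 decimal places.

-0.162

P(θ) = 1 / (1 + exp(−a(θ − b)))
P(Diego) = 0.3913  [exponent -0.4420]
P(Chioma) = 0.5529  [exponent 0.2125]
Difference = 0.3913 − 0.5529 = -0.1617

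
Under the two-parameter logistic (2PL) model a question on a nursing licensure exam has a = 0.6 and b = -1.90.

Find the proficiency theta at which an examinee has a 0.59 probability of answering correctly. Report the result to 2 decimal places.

-1.29

P(theta) = 1 / (1 + exp(−a(theta − b)))
logit = ln(0.5900/0.4100) = 0.3640
theta = b + logit/(a) = -1.90 + 0.3640/0.6000 = -1.2934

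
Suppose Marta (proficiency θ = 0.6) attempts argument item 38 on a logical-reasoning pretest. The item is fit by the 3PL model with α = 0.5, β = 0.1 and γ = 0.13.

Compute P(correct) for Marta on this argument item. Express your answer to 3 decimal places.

P(θ) = γ + (1 − γ) · 1 / (1 + exp(−α(θ − β)))
Exponent: 0.5 × (0.6 − 0.1) = 0.2500
1/(1 + e^{-0.2500}) = 0.5622
P = 0.13 + 0.87 × 0.5622 = 0.6191

0.619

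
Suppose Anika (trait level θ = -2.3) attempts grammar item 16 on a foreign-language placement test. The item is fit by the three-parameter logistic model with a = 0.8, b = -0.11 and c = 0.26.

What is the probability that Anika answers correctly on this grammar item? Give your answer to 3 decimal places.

0.369

P(θ) = c + (1 − c) · 1 / (1 + exp(−a(θ − b)))
Exponent: 0.8 × (-2.3 − (-0.11)) = -1.7520
1/(1 + e^{1.7520}) = 0.1478
P = 0.26 + 0.74 × 0.1478 = 0.3694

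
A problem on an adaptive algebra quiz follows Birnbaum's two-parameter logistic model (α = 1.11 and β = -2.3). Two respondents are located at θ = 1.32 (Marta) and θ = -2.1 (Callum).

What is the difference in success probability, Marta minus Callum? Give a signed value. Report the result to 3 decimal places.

P(θ) = 1 / (1 + exp(−α(θ − β)))
P(Marta) = 0.9823  [exponent 4.0182]
P(Callum) = 0.5553  [exponent 0.2220]
Difference = 0.9823 − 0.5553 = 0.4271

0.427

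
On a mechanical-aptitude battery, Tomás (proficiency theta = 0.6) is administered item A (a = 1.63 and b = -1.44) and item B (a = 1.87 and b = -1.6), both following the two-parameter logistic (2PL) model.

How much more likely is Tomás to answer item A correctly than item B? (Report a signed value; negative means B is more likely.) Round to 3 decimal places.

P(theta) = 1 / (1 + exp(−a(theta − b)))
P_A = 0.9653
P_B = 0.9839
P_A − P_B = -0.0186

-0.019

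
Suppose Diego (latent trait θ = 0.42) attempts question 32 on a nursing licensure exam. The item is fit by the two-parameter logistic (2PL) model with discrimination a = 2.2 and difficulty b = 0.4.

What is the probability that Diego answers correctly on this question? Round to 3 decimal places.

P(θ) = 1 / (1 + exp(−a(θ − b)))
Exponent: 2.2 × (0.42 − 0.4) = 0.0440
1/(1 + e^{-0.0440}) = 0.5110

0.511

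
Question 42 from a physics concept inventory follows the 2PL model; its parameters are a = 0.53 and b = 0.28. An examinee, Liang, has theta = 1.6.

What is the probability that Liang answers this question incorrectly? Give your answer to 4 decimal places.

P(theta) = 1 / (1 + exp(−a(theta − b)))
Exponent: 0.53 × (1.6 − 0.28) = 0.6996
1/(1 + e^{-0.6996}) = 0.6681
P(incorrect) = 1 − 0.6681 = 0.3319

0.3319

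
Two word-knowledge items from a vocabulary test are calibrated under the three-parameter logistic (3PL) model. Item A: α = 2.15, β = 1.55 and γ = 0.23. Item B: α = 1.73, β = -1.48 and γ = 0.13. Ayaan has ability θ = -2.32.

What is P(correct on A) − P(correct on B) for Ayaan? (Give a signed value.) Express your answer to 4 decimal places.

-0.0647

P(θ) = γ + (1 − γ) · 1 / (1 + exp(−α(θ − β)))
P_A = 0.2302
P_B = 0.2949
P_A − P_B = -0.0647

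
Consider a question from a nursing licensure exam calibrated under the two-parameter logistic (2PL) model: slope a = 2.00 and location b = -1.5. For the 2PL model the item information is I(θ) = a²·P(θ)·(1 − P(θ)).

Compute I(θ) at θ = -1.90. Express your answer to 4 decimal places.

P = 1/(1+e^{0.8000}) = 0.3100
P(1−P) = 0.3100 × 0.6900 = 0.2139
I = a² × P(1−P) = 2.00² × 0.2139 = 0.85564

0.8556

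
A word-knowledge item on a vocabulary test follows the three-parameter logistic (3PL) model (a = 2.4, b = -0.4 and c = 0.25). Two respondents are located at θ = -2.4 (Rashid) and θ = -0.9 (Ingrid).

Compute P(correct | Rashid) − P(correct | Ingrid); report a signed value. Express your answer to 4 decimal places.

-0.1675

P(θ) = c + (1 − c) · 1 / (1 + exp(−a(θ − b)))
P(Rashid) = 0.2561  [exponent -4.8000]
P(Ingrid) = 0.4236  [exponent -1.2000]
Difference = 0.2561 − 0.4236 = -0.1675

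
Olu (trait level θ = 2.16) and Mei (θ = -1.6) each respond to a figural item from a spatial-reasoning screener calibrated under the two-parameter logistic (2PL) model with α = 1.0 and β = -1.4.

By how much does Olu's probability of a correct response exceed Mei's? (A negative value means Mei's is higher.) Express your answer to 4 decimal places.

0.5222

P(θ) = 1 / (1 + exp(−α(θ − β)))
P(Olu) = 0.9723  [exponent 3.5600]
P(Mei) = 0.4502  [exponent -0.2000]
Difference = 0.9723 − 0.4502 = 0.5222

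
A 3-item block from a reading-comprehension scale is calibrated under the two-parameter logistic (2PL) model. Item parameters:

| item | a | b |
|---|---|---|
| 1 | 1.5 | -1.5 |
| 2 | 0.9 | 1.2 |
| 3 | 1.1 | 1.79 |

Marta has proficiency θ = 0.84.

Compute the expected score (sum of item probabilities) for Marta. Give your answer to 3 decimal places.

1.651

P(θ) = 1 / (1 + exp(−a(θ − b)))
P_1 = 1/(1+e^{-3.5100}) = 0.9710
P_2 = 1/(1+e^{0.3240}) = 0.4197
P_3 = 1/(1+e^{1.0450}) = 0.2602
E[score] = 0.9710 + 0.4197 + 0.2602 = 1.6509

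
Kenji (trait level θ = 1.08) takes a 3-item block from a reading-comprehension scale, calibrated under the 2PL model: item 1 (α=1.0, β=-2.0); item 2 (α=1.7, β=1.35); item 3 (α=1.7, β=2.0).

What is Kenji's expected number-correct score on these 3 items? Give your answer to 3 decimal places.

P(θ) = 1 / (1 + exp(−α(θ − β)))
P_1 = 1/(1+e^{-3.0800}) = 0.9561
P_2 = 1/(1+e^{0.4590}) = 0.3872
P_3 = 1/(1+e^{1.5640}) = 0.1731
E[score] = 0.9561 + 0.3872 + 0.1731 = 1.5164

1.516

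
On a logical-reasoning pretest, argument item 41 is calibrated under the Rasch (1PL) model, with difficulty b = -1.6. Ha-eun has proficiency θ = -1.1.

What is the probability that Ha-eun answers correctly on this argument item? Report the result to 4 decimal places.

P(θ) = 1 / (1 + exp(−(θ − b)))
Exponent: (-1.1 − (-1.6)) = 0.5000
1/(1 + e^{-0.5000}) = 0.6225
P = 0.6225

0.6225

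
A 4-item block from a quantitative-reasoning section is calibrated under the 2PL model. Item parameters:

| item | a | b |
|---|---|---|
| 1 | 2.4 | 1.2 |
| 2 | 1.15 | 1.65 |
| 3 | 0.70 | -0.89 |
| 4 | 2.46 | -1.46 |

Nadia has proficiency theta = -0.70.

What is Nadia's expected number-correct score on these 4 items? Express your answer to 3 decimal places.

P(theta) = 1 / (1 + exp(−a(theta − b)))
P_1 = 1/(1+e^{4.5600}) = 0.0104
P_2 = 1/(1+e^{2.7025}) = 0.0628
P_3 = 1/(1+e^{-0.1330}) = 0.5332
P_4 = 1/(1+e^{-1.8696}) = 0.8664
E[score] = 0.0104 + 0.0628 + 0.5332 + 0.8664 = 1.4728

1.473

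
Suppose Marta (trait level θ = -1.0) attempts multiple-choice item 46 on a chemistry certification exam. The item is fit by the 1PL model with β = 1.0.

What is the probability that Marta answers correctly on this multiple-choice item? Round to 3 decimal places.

0.119

P(θ) = 1 / (1 + exp(−(θ − β)))
Exponent: (-1.0 − 1.0) = -2.0000
1/(1 + e^{2.0000}) = 0.1192
P = 0.1192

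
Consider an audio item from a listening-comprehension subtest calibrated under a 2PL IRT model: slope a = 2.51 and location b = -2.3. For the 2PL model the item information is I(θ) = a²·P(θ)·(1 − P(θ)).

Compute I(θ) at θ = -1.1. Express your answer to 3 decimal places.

0.282

P = 1/(1+e^{-3.0120}) = 0.9531
P(1−P) = 0.9531 × 0.0469 = 0.0447
I = a² × P(1−P) = 2.51² × 0.0447 = 0.28154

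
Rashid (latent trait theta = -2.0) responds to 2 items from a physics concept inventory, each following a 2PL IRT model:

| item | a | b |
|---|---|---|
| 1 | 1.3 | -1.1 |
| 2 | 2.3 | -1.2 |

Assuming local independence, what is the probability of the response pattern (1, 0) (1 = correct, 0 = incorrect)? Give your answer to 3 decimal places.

0.204

P(theta) = 1 / (1 + exp(−a(theta − b)))
P_1 = 1/(1+e^{1.1700}) = 0.2369
P_2 = 1/(1+e^{1.8400}) = 0.1371
L = P_1 × (1−P_2) = 0.2369 × 0.8629 = 0.20439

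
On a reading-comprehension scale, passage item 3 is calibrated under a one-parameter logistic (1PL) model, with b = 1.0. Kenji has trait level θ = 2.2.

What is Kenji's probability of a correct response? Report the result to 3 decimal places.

P(θ) = 1 / (1 + exp(−(θ − b)))
Exponent: (2.2 − 1.0) = 1.2000
1/(1 + e^{-1.2000}) = 0.7685
P = 0.7685

0.769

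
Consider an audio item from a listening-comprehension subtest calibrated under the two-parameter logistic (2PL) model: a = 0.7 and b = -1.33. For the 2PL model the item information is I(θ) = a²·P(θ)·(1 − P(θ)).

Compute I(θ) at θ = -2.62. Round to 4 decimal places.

0.1006

P = 1/(1+e^{0.9030}) = 0.2884
P(1−P) = 0.2884 × 0.7116 = 0.2052
I = a² × P(1−P) = 0.7² × 0.2052 = 0.10057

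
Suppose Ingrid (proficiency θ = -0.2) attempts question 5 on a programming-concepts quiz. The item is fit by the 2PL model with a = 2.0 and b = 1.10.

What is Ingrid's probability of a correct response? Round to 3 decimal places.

P(θ) = 1 / (1 + exp(−a(θ − b)))
Exponent: 2.0 × (-0.2 − 1.10) = -2.6000
1/(1 + e^{2.6000}) = 0.0691

0.069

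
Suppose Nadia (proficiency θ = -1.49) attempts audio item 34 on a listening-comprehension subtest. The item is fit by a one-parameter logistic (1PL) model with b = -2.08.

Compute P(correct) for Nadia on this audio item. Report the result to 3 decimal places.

0.643

P(θ) = 1 / (1 + exp(−(θ − b)))
Exponent: (-1.49 − (-2.08)) = 0.5900
1/(1 + e^{-0.5900}) = 0.6434
P = 0.6434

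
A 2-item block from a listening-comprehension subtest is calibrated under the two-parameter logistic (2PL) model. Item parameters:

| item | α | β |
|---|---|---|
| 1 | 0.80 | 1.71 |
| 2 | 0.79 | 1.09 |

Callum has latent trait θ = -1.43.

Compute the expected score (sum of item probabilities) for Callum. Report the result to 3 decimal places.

0.195

P(θ) = 1 / (1 + exp(−α(θ − β)))
P_1 = 1/(1+e^{2.5120}) = 0.0750
P_2 = 1/(1+e^{1.9908}) = 0.1202
E[score] = 0.0750 + 0.1202 = 0.1952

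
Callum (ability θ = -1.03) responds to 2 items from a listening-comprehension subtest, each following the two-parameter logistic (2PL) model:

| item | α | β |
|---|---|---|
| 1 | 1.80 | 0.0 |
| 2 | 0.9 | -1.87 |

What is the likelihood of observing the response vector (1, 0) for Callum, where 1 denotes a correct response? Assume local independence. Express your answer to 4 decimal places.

P(θ) = 1 / (1 + exp(−α(θ − β)))
P_1 = 1/(1+e^{1.8540}) = 0.1354
P_2 = 1/(1+e^{-0.7560}) = 0.6805
L = P_1 × (1−P_2) = 0.1354 × 0.3195 = 0.04326

0.0433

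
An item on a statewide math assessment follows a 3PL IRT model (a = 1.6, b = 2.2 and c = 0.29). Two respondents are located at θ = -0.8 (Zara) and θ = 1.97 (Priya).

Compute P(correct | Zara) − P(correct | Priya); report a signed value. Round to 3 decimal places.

P(θ) = c + (1 − c) · 1 / (1 + exp(−a(θ − b)))
P(Zara) = 0.2958  [exponent -4.8000]
P(Priya) = 0.5804  [exponent -0.3680]
Difference = 0.2958 − 0.5804 = -0.2846

-0.285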